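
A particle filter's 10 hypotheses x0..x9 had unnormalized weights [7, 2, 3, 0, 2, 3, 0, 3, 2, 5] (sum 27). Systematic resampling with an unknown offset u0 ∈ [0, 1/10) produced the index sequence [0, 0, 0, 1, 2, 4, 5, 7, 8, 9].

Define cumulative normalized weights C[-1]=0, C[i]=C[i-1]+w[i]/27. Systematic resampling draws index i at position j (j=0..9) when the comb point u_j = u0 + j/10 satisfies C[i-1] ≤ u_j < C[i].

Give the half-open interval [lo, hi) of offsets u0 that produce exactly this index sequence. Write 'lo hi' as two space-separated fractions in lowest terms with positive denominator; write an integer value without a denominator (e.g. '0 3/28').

0 2/135

C = [7/27, 1/3, 4/9, 4/9, 14/27, 17/27, 17/27, 20/27, 22/27, 1]
j=0 picked index 0: u0 ∈ [0, 7/27)
j=1 picked index 0: u0 ∈ [-1/10, 43/270)
j=2 picked index 0: u0 ∈ [-1/5, 8/135)
j=3 picked index 1: u0 ∈ [-11/270, 1/30)
j=4 picked index 2: u0 ∈ [-1/15, 2/45)
j=5 picked index 4: u0 ∈ [-1/18, 1/54)
j=6 picked index 5: u0 ∈ [-11/135, 4/135)
j=7 picked index 7: u0 ∈ [-19/270, 11/270)
j=8 picked index 8: u0 ∈ [-8/135, 2/135)
j=9 picked index 9: u0 ∈ [-23/270, 1/10)
intersection: [0, 2/135)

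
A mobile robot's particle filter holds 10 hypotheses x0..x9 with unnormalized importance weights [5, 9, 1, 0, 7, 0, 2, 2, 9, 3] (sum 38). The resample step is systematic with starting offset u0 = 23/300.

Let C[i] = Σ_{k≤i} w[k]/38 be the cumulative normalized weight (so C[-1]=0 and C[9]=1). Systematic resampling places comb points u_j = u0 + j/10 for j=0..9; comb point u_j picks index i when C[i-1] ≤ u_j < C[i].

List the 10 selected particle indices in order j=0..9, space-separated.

C = [5/38, 7/19, 15/38, 15/38, 11/19, 11/19, 12/19, 13/19, 35/38, 1]
j=0: u_0=23/300 ∈ [0, 5/38) → index 0
j=1: u_1=53/300 ∈ [5/38, 7/19) → index 1
j=2: u_2=83/300 ∈ [5/38, 7/19) → index 1
j=3: u_3=113/300 ∈ [7/19, 15/38) → index 2
j=4: u_4=143/300 ∈ [15/38, 11/19) → index 4
j=5: u_5=173/300 ∈ [15/38, 11/19) → index 4
j=6: u_6=203/300 ∈ [12/19, 13/19) → index 7
j=7: u_7=233/300 ∈ [13/19, 35/38) → index 8
j=8: u_8=263/300 ∈ [13/19, 35/38) → index 8
j=9: u_9=293/300 ∈ [35/38, 1) → index 9

0 1 1 2 4 4 7 8 8 9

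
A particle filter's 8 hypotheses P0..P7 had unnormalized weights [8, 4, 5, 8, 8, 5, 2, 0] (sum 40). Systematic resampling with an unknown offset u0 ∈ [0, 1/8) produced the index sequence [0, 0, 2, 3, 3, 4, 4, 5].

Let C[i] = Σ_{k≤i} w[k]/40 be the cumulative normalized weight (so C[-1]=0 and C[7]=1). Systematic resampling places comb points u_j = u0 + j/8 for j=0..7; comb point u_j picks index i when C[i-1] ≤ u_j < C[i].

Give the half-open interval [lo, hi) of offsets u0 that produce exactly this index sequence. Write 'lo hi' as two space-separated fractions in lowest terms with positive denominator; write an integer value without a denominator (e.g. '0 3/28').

1/20 3/40

C = [1/5, 3/10, 17/40, 5/8, 33/40, 19/20, 1, 1]
j=0 picked index 0: u0 ∈ [0, 1/5)
j=1 picked index 0: u0 ∈ [-1/8, 3/40)
j=2 picked index 2: u0 ∈ [1/20, 7/40)
j=3 picked index 3: u0 ∈ [1/20, 1/4)
j=4 picked index 3: u0 ∈ [-3/40, 1/8)
j=5 picked index 4: u0 ∈ [0, 1/5)
j=6 picked index 4: u0 ∈ [-1/8, 3/40)
j=7 picked index 5: u0 ∈ [-1/20, 3/40)
intersection: [1/20, 3/40)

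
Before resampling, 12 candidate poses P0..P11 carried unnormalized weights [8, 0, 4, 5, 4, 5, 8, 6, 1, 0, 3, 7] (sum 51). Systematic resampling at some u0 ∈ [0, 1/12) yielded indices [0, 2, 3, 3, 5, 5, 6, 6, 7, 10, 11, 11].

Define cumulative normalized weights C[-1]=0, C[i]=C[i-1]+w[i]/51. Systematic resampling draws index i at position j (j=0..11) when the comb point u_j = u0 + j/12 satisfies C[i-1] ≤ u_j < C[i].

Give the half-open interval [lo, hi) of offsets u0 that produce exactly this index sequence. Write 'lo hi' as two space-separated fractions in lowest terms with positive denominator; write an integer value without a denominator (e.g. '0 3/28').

C = [8/51, 8/51, 4/17, 1/3, 7/17, 26/51, 2/3, 40/51, 41/51, 41/51, 44/51, 1]
j=0 picked index 0: u0 ∈ [0, 8/51)
j=1 picked index 2: u0 ∈ [5/68, 31/204)
j=2 picked index 3: u0 ∈ [7/102, 1/6)
j=3 picked index 3: u0 ∈ [-1/68, 1/12)
j=4 picked index 5: u0 ∈ [4/51, 3/17)
j=5 picked index 5: u0 ∈ [-1/204, 19/204)
j=6 picked index 6: u0 ∈ [1/102, 1/6)
j=7 picked index 6: u0 ∈ [-5/68, 1/12)
j=8 picked index 7: u0 ∈ [0, 2/17)
j=9 picked index 10: u0 ∈ [11/204, 23/204)
j=10 picked index 11: u0 ∈ [1/34, 1/6)
j=11 picked index 11: u0 ∈ [-11/204, 1/12)
intersection: [4/51, 1/12)

4/51 1/12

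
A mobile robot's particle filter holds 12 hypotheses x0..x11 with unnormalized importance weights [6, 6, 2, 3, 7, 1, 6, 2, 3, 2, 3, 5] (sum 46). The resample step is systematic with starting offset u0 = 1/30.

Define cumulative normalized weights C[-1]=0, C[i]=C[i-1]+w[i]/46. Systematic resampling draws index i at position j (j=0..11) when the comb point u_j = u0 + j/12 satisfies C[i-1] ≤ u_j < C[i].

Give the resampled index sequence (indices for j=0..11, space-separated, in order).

0 0 1 2 3 4 5 6 7 9 10 11

C = [3/23, 6/23, 7/23, 17/46, 12/23, 25/46, 31/46, 33/46, 18/23, 19/23, 41/46, 1]
j=0: u_0=1/30 ∈ [0, 3/23) → index 0
j=1: u_1=7/60 ∈ [0, 3/23) → index 0
j=2: u_2=1/5 ∈ [3/23, 6/23) → index 1
j=3: u_3=17/60 ∈ [6/23, 7/23) → index 2
j=4: u_4=11/30 ∈ [7/23, 17/46) → index 3
j=5: u_5=9/20 ∈ [17/46, 12/23) → index 4
j=6: u_6=8/15 ∈ [12/23, 25/46) → index 5
j=7: u_7=37/60 ∈ [25/46, 31/46) → index 6
j=8: u_8=7/10 ∈ [31/46, 33/46) → index 7
j=9: u_9=47/60 ∈ [18/23, 19/23) → index 9
j=10: u_10=13/15 ∈ [19/23, 41/46) → index 10
j=11: u_11=19/20 ∈ [41/46, 1) → index 11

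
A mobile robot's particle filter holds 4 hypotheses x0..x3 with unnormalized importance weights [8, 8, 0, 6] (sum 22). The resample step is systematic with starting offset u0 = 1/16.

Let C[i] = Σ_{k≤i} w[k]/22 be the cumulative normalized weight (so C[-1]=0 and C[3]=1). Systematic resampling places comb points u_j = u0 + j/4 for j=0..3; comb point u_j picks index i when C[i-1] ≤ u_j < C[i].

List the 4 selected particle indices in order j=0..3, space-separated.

C = [4/11, 8/11, 8/11, 1]
j=0: u_0=1/16 ∈ [0, 4/11) → index 0
j=1: u_1=5/16 ∈ [0, 4/11) → index 0
j=2: u_2=9/16 ∈ [4/11, 8/11) → index 1
j=3: u_3=13/16 ∈ [8/11, 1) → index 3

0 0 1 3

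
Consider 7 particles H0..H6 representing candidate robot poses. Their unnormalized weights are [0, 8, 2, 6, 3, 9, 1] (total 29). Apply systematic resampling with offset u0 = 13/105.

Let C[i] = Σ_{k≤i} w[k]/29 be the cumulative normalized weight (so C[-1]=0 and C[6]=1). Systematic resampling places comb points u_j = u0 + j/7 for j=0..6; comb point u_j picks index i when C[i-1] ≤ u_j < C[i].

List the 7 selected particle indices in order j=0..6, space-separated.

1 1 3 4 5 5 6

C = [0, 8/29, 10/29, 16/29, 19/29, 28/29, 1]
j=0: u_0=13/105 ∈ [0, 8/29) → index 1
j=1: u_1=4/15 ∈ [0, 8/29) → index 1
j=2: u_2=43/105 ∈ [10/29, 16/29) → index 3
j=3: u_3=58/105 ∈ [16/29, 19/29) → index 4
j=4: u_4=73/105 ∈ [19/29, 28/29) → index 5
j=5: u_5=88/105 ∈ [19/29, 28/29) → index 5
j=6: u_6=103/105 ∈ [28/29, 1) → index 6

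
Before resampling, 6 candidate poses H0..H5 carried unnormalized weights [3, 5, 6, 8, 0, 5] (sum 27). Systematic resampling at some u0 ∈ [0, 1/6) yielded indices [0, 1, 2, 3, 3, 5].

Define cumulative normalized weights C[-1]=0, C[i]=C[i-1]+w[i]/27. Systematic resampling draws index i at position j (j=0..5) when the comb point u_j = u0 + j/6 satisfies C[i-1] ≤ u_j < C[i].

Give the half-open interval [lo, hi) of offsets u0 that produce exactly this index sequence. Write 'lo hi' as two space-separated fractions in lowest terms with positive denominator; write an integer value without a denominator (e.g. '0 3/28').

C = [1/9, 8/27, 14/27, 22/27, 22/27, 1]
j=0 picked index 0: u0 ∈ [0, 1/9)
j=1 picked index 1: u0 ∈ [-1/18, 7/54)
j=2 picked index 2: u0 ∈ [-1/27, 5/27)
j=3 picked index 3: u0 ∈ [1/54, 17/54)
j=4 picked index 3: u0 ∈ [-4/27, 4/27)
j=5 picked index 5: u0 ∈ [-1/54, 1/6)
intersection: [1/54, 1/9)

1/54 1/9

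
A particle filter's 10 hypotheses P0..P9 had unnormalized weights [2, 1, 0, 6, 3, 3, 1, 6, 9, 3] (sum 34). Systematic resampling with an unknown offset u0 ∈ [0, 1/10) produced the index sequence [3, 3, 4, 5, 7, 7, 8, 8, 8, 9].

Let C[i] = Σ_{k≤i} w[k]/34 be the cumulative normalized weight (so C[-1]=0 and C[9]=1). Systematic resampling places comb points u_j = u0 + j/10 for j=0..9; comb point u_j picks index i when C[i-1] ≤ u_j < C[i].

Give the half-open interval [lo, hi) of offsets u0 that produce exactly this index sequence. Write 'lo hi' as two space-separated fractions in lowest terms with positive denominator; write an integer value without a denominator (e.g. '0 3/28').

3/34 1/10

C = [1/17, 3/34, 3/34, 9/34, 6/17, 15/34, 8/17, 11/17, 31/34, 1]
j=0 picked index 3: u0 ∈ [3/34, 9/34)
j=1 picked index 3: u0 ∈ [-1/85, 14/85)
j=2 picked index 4: u0 ∈ [11/170, 13/85)
j=3 picked index 5: u0 ∈ [9/170, 12/85)
j=4 picked index 7: u0 ∈ [6/85, 21/85)
j=5 picked index 7: u0 ∈ [-1/34, 5/34)
j=6 picked index 8: u0 ∈ [4/85, 53/170)
j=7 picked index 8: u0 ∈ [-9/170, 18/85)
j=8 picked index 8: u0 ∈ [-13/85, 19/170)
j=9 picked index 9: u0 ∈ [1/85, 1/10)
intersection: [3/34, 1/10)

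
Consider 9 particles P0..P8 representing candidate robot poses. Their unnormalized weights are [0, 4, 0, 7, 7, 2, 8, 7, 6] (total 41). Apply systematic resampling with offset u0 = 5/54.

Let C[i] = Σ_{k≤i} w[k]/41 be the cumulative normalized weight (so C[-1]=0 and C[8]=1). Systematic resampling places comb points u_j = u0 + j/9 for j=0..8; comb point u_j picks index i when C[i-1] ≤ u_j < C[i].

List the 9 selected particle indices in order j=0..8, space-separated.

1 3 4 4 6 6 7 8 8

C = [0, 4/41, 4/41, 11/41, 18/41, 20/41, 28/41, 35/41, 1]
j=0: u_0=5/54 ∈ [0, 4/41) → index 1
j=1: u_1=11/54 ∈ [4/41, 11/41) → index 3
j=2: u_2=17/54 ∈ [11/41, 18/41) → index 4
j=3: u_3=23/54 ∈ [11/41, 18/41) → index 4
j=4: u_4=29/54 ∈ [20/41, 28/41) → index 6
j=5: u_5=35/54 ∈ [20/41, 28/41) → index 6
j=6: u_6=41/54 ∈ [28/41, 35/41) → index 7
j=7: u_7=47/54 ∈ [35/41, 1) → index 8
j=8: u_8=53/54 ∈ [35/41, 1) → index 8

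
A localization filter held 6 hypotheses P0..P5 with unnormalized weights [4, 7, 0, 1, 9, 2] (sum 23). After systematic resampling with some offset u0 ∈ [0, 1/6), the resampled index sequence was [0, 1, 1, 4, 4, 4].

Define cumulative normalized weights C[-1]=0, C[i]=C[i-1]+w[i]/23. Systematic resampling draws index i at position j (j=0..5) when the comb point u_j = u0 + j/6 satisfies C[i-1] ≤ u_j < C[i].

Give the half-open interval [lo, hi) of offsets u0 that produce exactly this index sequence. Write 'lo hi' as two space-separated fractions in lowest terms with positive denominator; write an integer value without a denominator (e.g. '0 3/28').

C = [4/23, 11/23, 11/23, 12/23, 21/23, 1]
j=0 picked index 0: u0 ∈ [0, 4/23)
j=1 picked index 1: u0 ∈ [1/138, 43/138)
j=2 picked index 1: u0 ∈ [-11/69, 10/69)
j=3 picked index 4: u0 ∈ [1/46, 19/46)
j=4 picked index 4: u0 ∈ [-10/69, 17/69)
j=5 picked index 4: u0 ∈ [-43/138, 11/138)
intersection: [1/46, 11/138)

1/46 11/138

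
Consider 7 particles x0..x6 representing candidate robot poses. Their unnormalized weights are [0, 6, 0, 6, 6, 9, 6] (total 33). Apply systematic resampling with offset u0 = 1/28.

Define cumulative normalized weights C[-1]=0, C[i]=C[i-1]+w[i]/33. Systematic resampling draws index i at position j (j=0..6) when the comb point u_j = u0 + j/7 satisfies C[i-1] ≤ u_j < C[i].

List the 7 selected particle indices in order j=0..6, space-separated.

C = [0, 2/11, 2/11, 4/11, 6/11, 9/11, 1]
j=0: u_0=1/28 ∈ [0, 2/11) → index 1
j=1: u_1=5/28 ∈ [0, 2/11) → index 1
j=2: u_2=9/28 ∈ [2/11, 4/11) → index 3
j=3: u_3=13/28 ∈ [4/11, 6/11) → index 4
j=4: u_4=17/28 ∈ [6/11, 9/11) → index 5
j=5: u_5=3/4 ∈ [6/11, 9/11) → index 5
j=6: u_6=25/28 ∈ [9/11, 1) → index 6

1 1 3 4 5 5 6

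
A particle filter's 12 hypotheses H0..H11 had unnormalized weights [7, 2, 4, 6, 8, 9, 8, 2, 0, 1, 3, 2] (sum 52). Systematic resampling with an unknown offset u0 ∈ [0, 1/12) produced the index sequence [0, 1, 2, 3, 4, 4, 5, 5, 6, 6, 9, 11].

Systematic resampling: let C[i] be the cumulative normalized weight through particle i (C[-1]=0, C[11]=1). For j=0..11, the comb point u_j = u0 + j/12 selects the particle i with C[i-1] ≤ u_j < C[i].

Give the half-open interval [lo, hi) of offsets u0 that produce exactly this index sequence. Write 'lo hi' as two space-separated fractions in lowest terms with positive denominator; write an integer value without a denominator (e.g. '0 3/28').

C = [7/52, 9/52, 1/4, 19/52, 27/52, 9/13, 11/13, 23/26, 23/26, 47/52, 25/26, 1]
j=0 picked index 0: u0 ∈ [0, 7/52)
j=1 picked index 1: u0 ∈ [2/39, 7/78)
j=2 picked index 2: u0 ∈ [1/156, 1/12)
j=3 picked index 3: u0 ∈ [0, 3/26)
j=4 picked index 4: u0 ∈ [5/156, 29/156)
j=5 picked index 4: u0 ∈ [-2/39, 4/39)
j=6 picked index 5: u0 ∈ [1/52, 5/26)
j=7 picked index 5: u0 ∈ [-5/78, 17/156)
j=8 picked index 6: u0 ∈ [1/39, 7/39)
j=9 picked index 6: u0 ∈ [-3/52, 5/52)
j=10 picked index 9: u0 ∈ [2/39, 11/156)
j=11 picked index 11: u0 ∈ [7/156, 1/12)
intersection: [2/39, 11/156)

2/39 11/156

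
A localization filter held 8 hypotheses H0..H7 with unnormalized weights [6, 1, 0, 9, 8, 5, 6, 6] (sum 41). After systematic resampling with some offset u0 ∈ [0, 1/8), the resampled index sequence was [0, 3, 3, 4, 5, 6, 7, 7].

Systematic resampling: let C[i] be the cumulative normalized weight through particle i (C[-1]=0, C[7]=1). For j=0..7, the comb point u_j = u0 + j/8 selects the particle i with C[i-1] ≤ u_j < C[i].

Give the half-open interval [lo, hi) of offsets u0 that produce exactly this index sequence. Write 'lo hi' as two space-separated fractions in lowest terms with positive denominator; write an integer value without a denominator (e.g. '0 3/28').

17/164 1/8

C = [6/41, 7/41, 7/41, 16/41, 24/41, 29/41, 35/41, 1]
j=0 picked index 0: u0 ∈ [0, 6/41)
j=1 picked index 3: u0 ∈ [15/328, 87/328)
j=2 picked index 3: u0 ∈ [-13/164, 23/164)
j=3 picked index 4: u0 ∈ [5/328, 69/328)
j=4 picked index 5: u0 ∈ [7/82, 17/82)
j=5 picked index 6: u0 ∈ [27/328, 75/328)
j=6 picked index 7: u0 ∈ [17/164, 1/4)
j=7 picked index 7: u0 ∈ [-7/328, 1/8)
intersection: [17/164, 1/8)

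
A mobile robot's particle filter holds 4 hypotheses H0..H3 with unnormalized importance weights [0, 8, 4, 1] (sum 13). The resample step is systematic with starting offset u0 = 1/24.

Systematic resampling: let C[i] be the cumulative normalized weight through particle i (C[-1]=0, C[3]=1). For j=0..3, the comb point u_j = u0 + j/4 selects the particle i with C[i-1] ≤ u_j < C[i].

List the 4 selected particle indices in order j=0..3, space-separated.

C = [0, 8/13, 12/13, 1]
j=0: u_0=1/24 ∈ [0, 8/13) → index 1
j=1: u_1=7/24 ∈ [0, 8/13) → index 1
j=2: u_2=13/24 ∈ [0, 8/13) → index 1
j=3: u_3=19/24 ∈ [8/13, 12/13) → index 2

1 1 1 2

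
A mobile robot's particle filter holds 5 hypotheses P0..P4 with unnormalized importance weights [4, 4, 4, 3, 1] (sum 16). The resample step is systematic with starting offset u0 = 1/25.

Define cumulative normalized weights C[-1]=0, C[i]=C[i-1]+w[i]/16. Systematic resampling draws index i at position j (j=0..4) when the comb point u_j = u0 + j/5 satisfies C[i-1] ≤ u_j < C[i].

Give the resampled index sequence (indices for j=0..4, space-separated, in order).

C = [1/4, 1/2, 3/4, 15/16, 1]
j=0: u_0=1/25 ∈ [0, 1/4) → index 0
j=1: u_1=6/25 ∈ [0, 1/4) → index 0
j=2: u_2=11/25 ∈ [1/4, 1/2) → index 1
j=3: u_3=16/25 ∈ [1/2, 3/4) → index 2
j=4: u_4=21/25 ∈ [3/4, 15/16) → index 3

0 0 1 2 3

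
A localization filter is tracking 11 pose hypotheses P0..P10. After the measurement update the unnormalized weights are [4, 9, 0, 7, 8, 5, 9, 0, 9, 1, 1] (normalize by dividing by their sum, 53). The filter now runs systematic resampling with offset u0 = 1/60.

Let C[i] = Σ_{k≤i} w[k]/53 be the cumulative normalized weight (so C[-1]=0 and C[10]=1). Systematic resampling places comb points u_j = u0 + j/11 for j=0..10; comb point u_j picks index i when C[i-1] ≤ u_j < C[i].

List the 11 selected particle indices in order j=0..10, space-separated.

C = [4/53, 13/53, 13/53, 20/53, 28/53, 33/53, 42/53, 42/53, 51/53, 52/53, 1]
j=0: u_0=1/60 ∈ [0, 4/53) → index 0
j=1: u_1=71/660 ∈ [4/53, 13/53) → index 1
j=2: u_2=131/660 ∈ [4/53, 13/53) → index 1
j=3: u_3=191/660 ∈ [13/53, 20/53) → index 3
j=4: u_4=251/660 ∈ [20/53, 28/53) → index 4
j=5: u_5=311/660 ∈ [20/53, 28/53) → index 4
j=6: u_6=371/660 ∈ [28/53, 33/53) → index 5
j=7: u_7=431/660 ∈ [33/53, 42/53) → index 6
j=8: u_8=491/660 ∈ [33/53, 42/53) → index 6
j=9: u_9=551/660 ∈ [42/53, 51/53) → index 8
j=10: u_10=611/660 ∈ [42/53, 51/53) → index 8

0 1 1 3 4 4 5 6 6 8 8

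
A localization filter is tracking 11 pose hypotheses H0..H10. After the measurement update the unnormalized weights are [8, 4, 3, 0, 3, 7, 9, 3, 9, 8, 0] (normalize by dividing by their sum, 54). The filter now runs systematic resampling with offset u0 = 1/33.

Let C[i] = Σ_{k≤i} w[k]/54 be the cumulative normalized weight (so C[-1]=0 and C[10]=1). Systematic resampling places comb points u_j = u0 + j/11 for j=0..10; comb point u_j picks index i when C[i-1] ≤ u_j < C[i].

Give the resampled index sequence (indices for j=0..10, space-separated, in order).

0 0 1 4 5 6 6 7 8 8 9

C = [4/27, 2/9, 5/18, 5/18, 1/3, 25/54, 17/27, 37/54, 23/27, 1, 1]
j=0: u_0=1/33 ∈ [0, 4/27) → index 0
j=1: u_1=4/33 ∈ [0, 4/27) → index 0
j=2: u_2=7/33 ∈ [4/27, 2/9) → index 1
j=3: u_3=10/33 ∈ [5/18, 1/3) → index 4
j=4: u_4=13/33 ∈ [1/3, 25/54) → index 5
j=5: u_5=16/33 ∈ [25/54, 17/27) → index 6
j=6: u_6=19/33 ∈ [25/54, 17/27) → index 6
j=7: u_7=2/3 ∈ [17/27, 37/54) → index 7
j=8: u_8=25/33 ∈ [37/54, 23/27) → index 8
j=9: u_9=28/33 ∈ [37/54, 23/27) → index 8
j=10: u_10=31/33 ∈ [23/27, 1) → index 9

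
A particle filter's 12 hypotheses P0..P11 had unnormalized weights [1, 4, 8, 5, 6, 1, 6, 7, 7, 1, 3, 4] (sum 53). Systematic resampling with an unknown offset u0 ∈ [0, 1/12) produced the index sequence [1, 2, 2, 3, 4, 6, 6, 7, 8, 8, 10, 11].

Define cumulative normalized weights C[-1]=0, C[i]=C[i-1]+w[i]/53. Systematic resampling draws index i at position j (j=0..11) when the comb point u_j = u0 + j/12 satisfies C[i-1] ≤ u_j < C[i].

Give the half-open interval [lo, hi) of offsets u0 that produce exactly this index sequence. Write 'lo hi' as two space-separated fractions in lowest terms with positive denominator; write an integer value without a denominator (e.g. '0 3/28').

C = [1/53, 5/53, 13/53, 18/53, 24/53, 25/53, 31/53, 38/53, 45/53, 46/53, 49/53, 1]
j=0 picked index 1: u0 ∈ [1/53, 5/53)
j=1 picked index 2: u0 ∈ [7/636, 103/636)
j=2 picked index 2: u0 ∈ [-23/318, 25/318)
j=3 picked index 3: u0 ∈ [-1/212, 19/212)
j=4 picked index 4: u0 ∈ [1/159, 19/159)
j=5 picked index 6: u0 ∈ [35/636, 107/636)
j=6 picked index 6: u0 ∈ [-3/106, 9/106)
j=7 picked index 7: u0 ∈ [1/636, 85/636)
j=8 picked index 8: u0 ∈ [8/159, 29/159)
j=9 picked index 8: u0 ∈ [-7/212, 21/212)
j=10 picked index 10: u0 ∈ [11/318, 29/318)
j=11 picked index 11: u0 ∈ [5/636, 1/12)
intersection: [35/636, 25/318)

35/636 25/318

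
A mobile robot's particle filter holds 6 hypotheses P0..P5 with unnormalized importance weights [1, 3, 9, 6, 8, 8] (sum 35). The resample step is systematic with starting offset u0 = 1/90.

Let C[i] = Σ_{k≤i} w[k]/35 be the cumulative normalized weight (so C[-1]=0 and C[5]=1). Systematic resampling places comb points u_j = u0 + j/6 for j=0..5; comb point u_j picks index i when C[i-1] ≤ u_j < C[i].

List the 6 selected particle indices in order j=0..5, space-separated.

C = [1/35, 4/35, 13/35, 19/35, 27/35, 1]
j=0: u_0=1/90 ∈ [0, 1/35) → index 0
j=1: u_1=8/45 ∈ [4/35, 13/35) → index 2
j=2: u_2=31/90 ∈ [4/35, 13/35) → index 2
j=3: u_3=23/45 ∈ [13/35, 19/35) → index 3
j=4: u_4=61/90 ∈ [19/35, 27/35) → index 4
j=5: u_5=38/45 ∈ [27/35, 1) → index 5

0 2 2 3 4 5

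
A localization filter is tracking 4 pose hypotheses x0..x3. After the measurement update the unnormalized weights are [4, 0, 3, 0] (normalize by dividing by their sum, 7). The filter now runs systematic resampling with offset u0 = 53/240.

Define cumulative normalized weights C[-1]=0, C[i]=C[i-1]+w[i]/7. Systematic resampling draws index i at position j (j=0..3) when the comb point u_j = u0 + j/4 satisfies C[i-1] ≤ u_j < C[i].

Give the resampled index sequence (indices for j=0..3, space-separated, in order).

C = [4/7, 4/7, 1, 1]
j=0: u_0=53/240 ∈ [0, 4/7) → index 0
j=1: u_1=113/240 ∈ [0, 4/7) → index 0
j=2: u_2=173/240 ∈ [4/7, 1) → index 2
j=3: u_3=233/240 ∈ [4/7, 1) → index 2

0 0 2 2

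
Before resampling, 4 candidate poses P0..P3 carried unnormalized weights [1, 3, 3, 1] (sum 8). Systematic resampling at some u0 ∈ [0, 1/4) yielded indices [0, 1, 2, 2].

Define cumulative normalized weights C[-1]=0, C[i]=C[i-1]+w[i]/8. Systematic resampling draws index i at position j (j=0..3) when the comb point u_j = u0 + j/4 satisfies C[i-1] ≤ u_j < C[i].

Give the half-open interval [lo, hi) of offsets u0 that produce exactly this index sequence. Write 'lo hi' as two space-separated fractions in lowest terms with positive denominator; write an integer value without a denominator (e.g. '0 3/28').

0 1/8

C = [1/8, 1/2, 7/8, 1]
j=0 picked index 0: u0 ∈ [0, 1/8)
j=1 picked index 1: u0 ∈ [-1/8, 1/4)
j=2 picked index 2: u0 ∈ [0, 3/8)
j=3 picked index 2: u0 ∈ [-1/4, 1/8)
intersection: [0, 1/8)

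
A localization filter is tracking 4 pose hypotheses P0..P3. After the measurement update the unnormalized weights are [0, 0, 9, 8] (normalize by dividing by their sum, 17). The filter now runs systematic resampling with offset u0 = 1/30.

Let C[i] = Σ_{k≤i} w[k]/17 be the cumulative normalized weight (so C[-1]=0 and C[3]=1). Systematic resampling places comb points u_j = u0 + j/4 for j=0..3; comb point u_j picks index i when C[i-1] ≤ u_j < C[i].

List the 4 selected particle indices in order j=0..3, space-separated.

C = [0, 0, 9/17, 1]
j=0: u_0=1/30 ∈ [0, 9/17) → index 2
j=1: u_1=17/60 ∈ [0, 9/17) → index 2
j=2: u_2=8/15 ∈ [9/17, 1) → index 3
j=3: u_3=47/60 ∈ [9/17, 1) → index 3

2 2 3 3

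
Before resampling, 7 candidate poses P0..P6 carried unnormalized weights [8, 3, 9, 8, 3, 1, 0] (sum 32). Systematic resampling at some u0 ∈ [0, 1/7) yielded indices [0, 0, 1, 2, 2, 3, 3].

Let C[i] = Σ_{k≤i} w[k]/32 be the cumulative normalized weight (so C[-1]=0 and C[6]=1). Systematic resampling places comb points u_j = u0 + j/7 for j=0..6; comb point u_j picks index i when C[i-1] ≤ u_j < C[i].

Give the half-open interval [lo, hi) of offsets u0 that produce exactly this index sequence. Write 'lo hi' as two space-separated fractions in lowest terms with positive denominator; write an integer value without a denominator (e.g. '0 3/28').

0 1/56

C = [1/4, 11/32, 5/8, 7/8, 31/32, 1, 1]
j=0 picked index 0: u0 ∈ [0, 1/4)
j=1 picked index 0: u0 ∈ [-1/7, 3/28)
j=2 picked index 1: u0 ∈ [-1/28, 13/224)
j=3 picked index 2: u0 ∈ [-19/224, 11/56)
j=4 picked index 2: u0 ∈ [-51/224, 3/56)
j=5 picked index 3: u0 ∈ [-5/56, 9/56)
j=6 picked index 3: u0 ∈ [-13/56, 1/56)
intersection: [0, 1/56)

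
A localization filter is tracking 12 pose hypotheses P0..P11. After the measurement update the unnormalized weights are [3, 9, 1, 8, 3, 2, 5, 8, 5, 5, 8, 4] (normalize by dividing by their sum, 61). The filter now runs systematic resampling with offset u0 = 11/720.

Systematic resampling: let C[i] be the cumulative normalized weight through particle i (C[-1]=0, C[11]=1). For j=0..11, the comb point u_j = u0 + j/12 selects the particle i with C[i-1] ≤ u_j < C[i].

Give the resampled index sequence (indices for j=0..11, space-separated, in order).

C = [3/61, 12/61, 13/61, 21/61, 24/61, 26/61, 31/61, 39/61, 44/61, 49/61, 57/61, 1]
j=0: u_0=11/720 ∈ [0, 3/61) → index 0
j=1: u_1=71/720 ∈ [3/61, 12/61) → index 1
j=2: u_2=131/720 ∈ [3/61, 12/61) → index 1
j=3: u_3=191/720 ∈ [13/61, 21/61) → index 3
j=4: u_4=251/720 ∈ [21/61, 24/61) → index 4
j=5: u_5=311/720 ∈ [26/61, 31/61) → index 6
j=6: u_6=371/720 ∈ [31/61, 39/61) → index 7
j=7: u_7=431/720 ∈ [31/61, 39/61) → index 7
j=8: u_8=491/720 ∈ [39/61, 44/61) → index 8
j=9: u_9=551/720 ∈ [44/61, 49/61) → index 9
j=10: u_10=611/720 ∈ [49/61, 57/61) → index 10
j=11: u_11=671/720 ∈ [49/61, 57/61) → index 10

0 1 1 3 4 6 7 7 8 9 10 10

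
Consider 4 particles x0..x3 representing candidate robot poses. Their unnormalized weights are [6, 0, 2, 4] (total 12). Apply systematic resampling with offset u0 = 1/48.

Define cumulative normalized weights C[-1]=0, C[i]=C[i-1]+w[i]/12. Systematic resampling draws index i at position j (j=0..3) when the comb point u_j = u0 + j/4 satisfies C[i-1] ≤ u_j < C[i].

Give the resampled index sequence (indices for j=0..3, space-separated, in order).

0 0 2 3

C = [1/2, 1/2, 2/3, 1]
j=0: u_0=1/48 ∈ [0, 1/2) → index 0
j=1: u_1=13/48 ∈ [0, 1/2) → index 0
j=2: u_2=25/48 ∈ [1/2, 2/3) → index 2
j=3: u_3=37/48 ∈ [2/3, 1) → index 3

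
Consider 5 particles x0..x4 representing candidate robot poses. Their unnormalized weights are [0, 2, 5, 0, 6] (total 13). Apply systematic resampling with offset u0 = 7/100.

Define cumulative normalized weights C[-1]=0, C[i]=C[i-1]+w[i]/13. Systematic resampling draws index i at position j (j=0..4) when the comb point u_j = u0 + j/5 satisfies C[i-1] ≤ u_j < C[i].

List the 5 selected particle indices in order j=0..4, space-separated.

1 2 2 4 4

C = [0, 2/13, 7/13, 7/13, 1]
j=0: u_0=7/100 ∈ [0, 2/13) → index 1
j=1: u_1=27/100 ∈ [2/13, 7/13) → index 2
j=2: u_2=47/100 ∈ [2/13, 7/13) → index 2
j=3: u_3=67/100 ∈ [7/13, 1) → index 4
j=4: u_4=87/100 ∈ [7/13, 1) → index 4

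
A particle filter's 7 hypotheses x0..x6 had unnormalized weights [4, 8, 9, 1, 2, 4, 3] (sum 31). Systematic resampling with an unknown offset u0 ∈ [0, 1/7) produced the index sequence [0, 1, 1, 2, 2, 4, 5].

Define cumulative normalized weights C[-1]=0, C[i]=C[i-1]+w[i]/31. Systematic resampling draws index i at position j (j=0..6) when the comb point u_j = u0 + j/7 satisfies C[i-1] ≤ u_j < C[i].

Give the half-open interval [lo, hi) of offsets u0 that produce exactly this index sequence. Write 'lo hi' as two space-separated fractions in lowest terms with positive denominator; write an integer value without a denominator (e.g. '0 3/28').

C = [4/31, 12/31, 21/31, 22/31, 24/31, 28/31, 1]
j=0 picked index 0: u0 ∈ [0, 4/31)
j=1 picked index 1: u0 ∈ [-3/217, 53/217)
j=2 picked index 1: u0 ∈ [-34/217, 22/217)
j=3 picked index 2: u0 ∈ [-9/217, 54/217)
j=4 picked index 2: u0 ∈ [-40/217, 23/217)
j=5 picked index 4: u0 ∈ [-1/217, 13/217)
j=6 picked index 5: u0 ∈ [-18/217, 10/217)
intersection: [0, 10/217)

0 10/217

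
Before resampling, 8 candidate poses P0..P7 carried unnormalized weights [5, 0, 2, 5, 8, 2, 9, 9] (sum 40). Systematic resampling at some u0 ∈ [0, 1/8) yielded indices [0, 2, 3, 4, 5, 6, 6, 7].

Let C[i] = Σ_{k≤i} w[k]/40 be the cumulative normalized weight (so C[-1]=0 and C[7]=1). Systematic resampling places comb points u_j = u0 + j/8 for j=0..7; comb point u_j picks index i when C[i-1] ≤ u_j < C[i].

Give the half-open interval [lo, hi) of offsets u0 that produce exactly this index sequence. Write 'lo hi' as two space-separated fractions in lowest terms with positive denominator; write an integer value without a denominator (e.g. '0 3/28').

0 1/40

C = [1/8, 1/8, 7/40, 3/10, 1/2, 11/20, 31/40, 1]
j=0 picked index 0: u0 ∈ [0, 1/8)
j=1 picked index 2: u0 ∈ [0, 1/20)
j=2 picked index 3: u0 ∈ [-3/40, 1/20)
j=3 picked index 4: u0 ∈ [-3/40, 1/8)
j=4 picked index 5: u0 ∈ [0, 1/20)
j=5 picked index 6: u0 ∈ [-3/40, 3/20)
j=6 picked index 6: u0 ∈ [-1/5, 1/40)
j=7 picked index 7: u0 ∈ [-1/10, 1/8)
intersection: [0, 1/40)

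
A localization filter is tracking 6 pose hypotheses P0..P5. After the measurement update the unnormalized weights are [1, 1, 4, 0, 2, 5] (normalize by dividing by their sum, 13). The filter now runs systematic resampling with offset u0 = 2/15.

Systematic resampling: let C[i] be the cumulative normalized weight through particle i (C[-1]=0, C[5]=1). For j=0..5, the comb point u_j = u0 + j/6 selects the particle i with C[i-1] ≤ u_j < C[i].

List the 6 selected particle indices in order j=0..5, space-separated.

C = [1/13, 2/13, 6/13, 6/13, 8/13, 1]
j=0: u_0=2/15 ∈ [1/13, 2/13) → index 1
j=1: u_1=3/10 ∈ [2/13, 6/13) → index 2
j=2: u_2=7/15 ∈ [6/13, 8/13) → index 4
j=3: u_3=19/30 ∈ [8/13, 1) → index 5
j=4: u_4=4/5 ∈ [8/13, 1) → index 5
j=5: u_5=29/30 ∈ [8/13, 1) → index 5

1 2 4 5 5 5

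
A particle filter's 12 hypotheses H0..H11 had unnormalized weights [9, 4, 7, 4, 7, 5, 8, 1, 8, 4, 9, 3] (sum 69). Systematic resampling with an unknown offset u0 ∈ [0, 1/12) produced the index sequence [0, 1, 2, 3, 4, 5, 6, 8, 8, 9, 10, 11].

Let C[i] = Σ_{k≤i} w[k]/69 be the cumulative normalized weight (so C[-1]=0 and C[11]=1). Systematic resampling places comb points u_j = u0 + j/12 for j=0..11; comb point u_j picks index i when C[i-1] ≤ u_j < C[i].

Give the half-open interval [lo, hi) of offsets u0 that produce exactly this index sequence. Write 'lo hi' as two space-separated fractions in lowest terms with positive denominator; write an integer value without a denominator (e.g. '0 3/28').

C = [3/23, 13/69, 20/69, 8/23, 31/69, 12/23, 44/69, 15/23, 53/69, 19/23, 22/23, 1]
j=0 picked index 0: u0 ∈ [0, 3/23)
j=1 picked index 1: u0 ∈ [13/276, 29/276)
j=2 picked index 2: u0 ∈ [1/46, 17/138)
j=3 picked index 3: u0 ∈ [11/276, 9/92)
j=4 picked index 4: u0 ∈ [1/69, 8/69)
j=5 picked index 5: u0 ∈ [3/92, 29/276)
j=6 picked index 6: u0 ∈ [1/46, 19/138)
j=7 picked index 8: u0 ∈ [19/276, 17/92)
j=8 picked index 8: u0 ∈ [-1/69, 7/69)
j=9 picked index 9: u0 ∈ [5/276, 7/92)
j=10 picked index 10: u0 ∈ [-1/138, 17/138)
j=11 picked index 11: u0 ∈ [11/276, 1/12)
intersection: [19/276, 7/92)

19/276 7/92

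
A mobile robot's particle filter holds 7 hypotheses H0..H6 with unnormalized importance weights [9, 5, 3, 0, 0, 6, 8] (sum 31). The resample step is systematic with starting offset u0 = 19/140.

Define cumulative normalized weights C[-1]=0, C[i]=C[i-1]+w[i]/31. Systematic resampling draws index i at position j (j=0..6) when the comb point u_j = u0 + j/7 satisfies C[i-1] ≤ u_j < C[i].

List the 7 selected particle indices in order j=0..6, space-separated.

0 0 1 5 5 6 6

C = [9/31, 14/31, 17/31, 17/31, 17/31, 23/31, 1]
j=0: u_0=19/140 ∈ [0, 9/31) → index 0
j=1: u_1=39/140 ∈ [0, 9/31) → index 0
j=2: u_2=59/140 ∈ [9/31, 14/31) → index 1
j=3: u_3=79/140 ∈ [17/31, 23/31) → index 5
j=4: u_4=99/140 ∈ [17/31, 23/31) → index 5
j=5: u_5=17/20 ∈ [23/31, 1) → index 6
j=6: u_6=139/140 ∈ [23/31, 1) → index 6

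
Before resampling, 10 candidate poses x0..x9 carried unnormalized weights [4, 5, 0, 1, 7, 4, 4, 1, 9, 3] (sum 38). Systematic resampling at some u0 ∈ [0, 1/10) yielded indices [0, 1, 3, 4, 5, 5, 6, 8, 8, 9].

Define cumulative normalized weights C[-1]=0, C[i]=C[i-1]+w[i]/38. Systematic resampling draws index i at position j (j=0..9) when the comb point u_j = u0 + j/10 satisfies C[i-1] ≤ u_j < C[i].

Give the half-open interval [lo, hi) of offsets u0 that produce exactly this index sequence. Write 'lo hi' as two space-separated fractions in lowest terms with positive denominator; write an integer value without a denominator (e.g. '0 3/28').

C = [2/19, 9/38, 9/38, 5/19, 17/38, 21/38, 25/38, 13/19, 35/38, 1]
j=0 picked index 0: u0 ∈ [0, 2/19)
j=1 picked index 1: u0 ∈ [1/190, 13/95)
j=2 picked index 3: u0 ∈ [7/190, 6/95)
j=3 picked index 4: u0 ∈ [-7/190, 14/95)
j=4 picked index 5: u0 ∈ [9/190, 29/190)
j=5 picked index 5: u0 ∈ [-1/19, 1/19)
j=6 picked index 6: u0 ∈ [-9/190, 11/190)
j=7 picked index 8: u0 ∈ [-3/190, 21/95)
j=8 picked index 8: u0 ∈ [-11/95, 23/190)
j=9 picked index 9: u0 ∈ [2/95, 1/10)
intersection: [9/190, 1/19)

9/190 1/19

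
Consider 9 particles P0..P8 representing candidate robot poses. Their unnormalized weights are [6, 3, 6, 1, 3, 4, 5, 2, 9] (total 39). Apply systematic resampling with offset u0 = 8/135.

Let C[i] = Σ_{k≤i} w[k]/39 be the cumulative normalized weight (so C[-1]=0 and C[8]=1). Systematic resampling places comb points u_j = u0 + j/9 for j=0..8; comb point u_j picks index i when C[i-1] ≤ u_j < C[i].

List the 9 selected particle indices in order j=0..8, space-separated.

C = [2/13, 3/13, 5/13, 16/39, 19/39, 23/39, 28/39, 10/13, 1]
j=0: u_0=8/135 ∈ [0, 2/13) → index 0
j=1: u_1=23/135 ∈ [2/13, 3/13) → index 1
j=2: u_2=38/135 ∈ [3/13, 5/13) → index 2
j=3: u_3=53/135 ∈ [5/13, 16/39) → index 3
j=4: u_4=68/135 ∈ [19/39, 23/39) → index 5
j=5: u_5=83/135 ∈ [23/39, 28/39) → index 6
j=6: u_6=98/135 ∈ [28/39, 10/13) → index 7
j=7: u_7=113/135 ∈ [10/13, 1) → index 8
j=8: u_8=128/135 ∈ [10/13, 1) → index 8

0 1 2 3 5 6 7 8 8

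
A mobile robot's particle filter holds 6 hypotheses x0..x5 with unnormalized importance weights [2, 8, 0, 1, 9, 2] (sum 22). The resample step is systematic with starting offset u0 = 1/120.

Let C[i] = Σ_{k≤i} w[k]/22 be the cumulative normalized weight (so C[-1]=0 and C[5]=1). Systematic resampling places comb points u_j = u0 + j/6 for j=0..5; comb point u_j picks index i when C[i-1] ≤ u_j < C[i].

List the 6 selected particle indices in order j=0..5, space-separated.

0 1 1 4 4 4

C = [1/11, 5/11, 5/11, 1/2, 10/11, 1]
j=0: u_0=1/120 ∈ [0, 1/11) → index 0
j=1: u_1=7/40 ∈ [1/11, 5/11) → index 1
j=2: u_2=41/120 ∈ [1/11, 5/11) → index 1
j=3: u_3=61/120 ∈ [1/2, 10/11) → index 4
j=4: u_4=27/40 ∈ [1/2, 10/11) → index 4
j=5: u_5=101/120 ∈ [1/2, 10/11) → index 4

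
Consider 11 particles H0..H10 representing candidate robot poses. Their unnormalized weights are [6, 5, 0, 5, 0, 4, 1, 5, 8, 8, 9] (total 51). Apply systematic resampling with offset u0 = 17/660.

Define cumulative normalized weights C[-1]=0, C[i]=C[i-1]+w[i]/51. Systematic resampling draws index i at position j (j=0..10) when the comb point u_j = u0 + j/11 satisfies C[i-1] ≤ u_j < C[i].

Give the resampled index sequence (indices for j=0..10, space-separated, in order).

C = [2/17, 11/51, 11/51, 16/51, 16/51, 20/51, 7/17, 26/51, 2/3, 14/17, 1]
j=0: u_0=17/660 ∈ [0, 2/17) → index 0
j=1: u_1=7/60 ∈ [0, 2/17) → index 0
j=2: u_2=137/660 ∈ [2/17, 11/51) → index 1
j=3: u_3=197/660 ∈ [11/51, 16/51) → index 3
j=4: u_4=257/660 ∈ [16/51, 20/51) → index 5
j=5: u_5=317/660 ∈ [7/17, 26/51) → index 7
j=6: u_6=377/660 ∈ [26/51, 2/3) → index 8
j=7: u_7=437/660 ∈ [26/51, 2/3) → index 8
j=8: u_8=497/660 ∈ [2/3, 14/17) → index 9
j=9: u_9=557/660 ∈ [14/17, 1) → index 10
j=10: u_10=617/660 ∈ [14/17, 1) → index 10

0 0 1 3 5 7 8 8 9 10 10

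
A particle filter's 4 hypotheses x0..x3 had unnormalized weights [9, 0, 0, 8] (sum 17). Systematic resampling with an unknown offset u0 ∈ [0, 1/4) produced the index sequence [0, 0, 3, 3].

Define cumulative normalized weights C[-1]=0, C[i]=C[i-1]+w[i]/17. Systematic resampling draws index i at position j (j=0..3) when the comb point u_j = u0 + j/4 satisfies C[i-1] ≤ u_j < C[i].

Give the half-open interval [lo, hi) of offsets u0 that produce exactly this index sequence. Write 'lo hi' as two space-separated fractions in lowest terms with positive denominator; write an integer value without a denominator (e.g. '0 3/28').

1/34 1/4

C = [9/17, 9/17, 9/17, 1]
j=0 picked index 0: u0 ∈ [0, 9/17)
j=1 picked index 0: u0 ∈ [-1/4, 19/68)
j=2 picked index 3: u0 ∈ [1/34, 1/2)
j=3 picked index 3: u0 ∈ [-15/68, 1/4)
intersection: [1/34, 1/4)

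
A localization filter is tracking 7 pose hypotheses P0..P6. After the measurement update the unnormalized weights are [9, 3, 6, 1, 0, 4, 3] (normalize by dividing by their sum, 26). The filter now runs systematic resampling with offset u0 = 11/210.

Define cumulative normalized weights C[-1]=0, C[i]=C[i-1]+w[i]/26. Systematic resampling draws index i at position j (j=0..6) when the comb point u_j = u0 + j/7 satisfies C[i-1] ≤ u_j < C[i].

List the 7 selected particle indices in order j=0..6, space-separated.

0 0 0 2 2 5 6

C = [9/26, 6/13, 9/13, 19/26, 19/26, 23/26, 1]
j=0: u_0=11/210 ∈ [0, 9/26) → index 0
j=1: u_1=41/210 ∈ [0, 9/26) → index 0
j=2: u_2=71/210 ∈ [0, 9/26) → index 0
j=3: u_3=101/210 ∈ [6/13, 9/13) → index 2
j=4: u_4=131/210 ∈ [6/13, 9/13) → index 2
j=5: u_5=23/30 ∈ [19/26, 23/26) → index 5
j=6: u_6=191/210 ∈ [23/26, 1) → index 6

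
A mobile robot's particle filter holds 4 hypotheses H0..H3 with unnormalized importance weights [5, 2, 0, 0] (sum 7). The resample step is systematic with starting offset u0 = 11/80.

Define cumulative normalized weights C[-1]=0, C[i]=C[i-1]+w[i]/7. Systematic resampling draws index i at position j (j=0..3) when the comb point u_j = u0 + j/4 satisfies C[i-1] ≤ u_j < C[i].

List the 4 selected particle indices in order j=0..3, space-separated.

C = [5/7, 1, 1, 1]
j=0: u_0=11/80 ∈ [0, 5/7) → index 0
j=1: u_1=31/80 ∈ [0, 5/7) → index 0
j=2: u_2=51/80 ∈ [0, 5/7) → index 0
j=3: u_3=71/80 ∈ [5/7, 1) → index 1

0 0 0 1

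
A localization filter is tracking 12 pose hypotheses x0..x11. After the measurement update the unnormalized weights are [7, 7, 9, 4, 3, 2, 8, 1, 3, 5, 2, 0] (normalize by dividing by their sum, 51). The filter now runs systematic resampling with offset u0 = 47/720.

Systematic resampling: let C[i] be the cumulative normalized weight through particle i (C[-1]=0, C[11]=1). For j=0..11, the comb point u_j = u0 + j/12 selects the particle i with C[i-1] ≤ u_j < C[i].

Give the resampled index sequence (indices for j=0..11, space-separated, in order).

C = [7/51, 14/51, 23/51, 9/17, 10/17, 32/51, 40/51, 41/51, 44/51, 49/51, 1, 1]
j=0: u_0=47/720 ∈ [0, 7/51) → index 0
j=1: u_1=107/720 ∈ [7/51, 14/51) → index 1
j=2: u_2=167/720 ∈ [7/51, 14/51) → index 1
j=3: u_3=227/720 ∈ [14/51, 23/51) → index 2
j=4: u_4=287/720 ∈ [14/51, 23/51) → index 2
j=5: u_5=347/720 ∈ [23/51, 9/17) → index 3
j=6: u_6=407/720 ∈ [9/17, 10/17) → index 4
j=7: u_7=467/720 ∈ [32/51, 40/51) → index 6
j=8: u_8=527/720 ∈ [32/51, 40/51) → index 6
j=9: u_9=587/720 ∈ [41/51, 44/51) → index 8
j=10: u_10=647/720 ∈ [44/51, 49/51) → index 9
j=11: u_11=707/720 ∈ [49/51, 1) → index 10

0 1 1 2 2 3 4 6 6 8 9 10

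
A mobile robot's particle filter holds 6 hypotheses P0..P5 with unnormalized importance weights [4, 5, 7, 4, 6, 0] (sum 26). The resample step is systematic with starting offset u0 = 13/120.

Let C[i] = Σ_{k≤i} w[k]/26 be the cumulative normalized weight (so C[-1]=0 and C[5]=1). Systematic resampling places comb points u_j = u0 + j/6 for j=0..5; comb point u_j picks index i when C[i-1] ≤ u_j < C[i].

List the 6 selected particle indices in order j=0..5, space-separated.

C = [2/13, 9/26, 8/13, 10/13, 1, 1]
j=0: u_0=13/120 ∈ [0, 2/13) → index 0
j=1: u_1=11/40 ∈ [2/13, 9/26) → index 1
j=2: u_2=53/120 ∈ [9/26, 8/13) → index 2
j=3: u_3=73/120 ∈ [9/26, 8/13) → index 2
j=4: u_4=31/40 ∈ [10/13, 1) → index 4
j=5: u_5=113/120 ∈ [10/13, 1) → index 4

0 1 2 2 4 4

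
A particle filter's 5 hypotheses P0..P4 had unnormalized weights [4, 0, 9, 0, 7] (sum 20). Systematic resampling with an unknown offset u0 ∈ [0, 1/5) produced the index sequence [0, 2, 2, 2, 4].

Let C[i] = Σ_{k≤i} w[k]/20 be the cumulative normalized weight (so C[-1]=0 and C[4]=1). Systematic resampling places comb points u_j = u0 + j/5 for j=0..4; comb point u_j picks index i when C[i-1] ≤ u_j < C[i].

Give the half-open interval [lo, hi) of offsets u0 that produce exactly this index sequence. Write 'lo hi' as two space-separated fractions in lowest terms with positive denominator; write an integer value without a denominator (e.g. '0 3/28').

C = [1/5, 1/5, 13/20, 13/20, 1]
j=0 picked index 0: u0 ∈ [0, 1/5)
j=1 picked index 2: u0 ∈ [0, 9/20)
j=2 picked index 2: u0 ∈ [-1/5, 1/4)
j=3 picked index 2: u0 ∈ [-2/5, 1/20)
j=4 picked index 4: u0 ∈ [-3/20, 1/5)
intersection: [0, 1/20)

0 1/20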